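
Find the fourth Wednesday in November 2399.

November 1, 2399 is a Monday.
The first Wednesday is therefore November 3 (2 days later).
The fourth Wednesday is 3 + 3×7 = November 24.

November 24, 2399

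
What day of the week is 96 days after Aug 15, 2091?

Monday

First find the weekday of Aug 15, 2091. Doomsday rule: the anchor day for the 2000s is Tuesday. For year 91: 91÷12 = 7 r 7, and 7÷4 = 1, so 7+7+1 = 15.
Tuesday + 15 ≡ Wednesday — that's 2091's doomsday.
In August the doomsday date is Aug 8.
Aug 15 is 7 days after Aug 8; 7 mod 7 = 0, so Wednesday + 0 = Wednesday.
96 mod 7 = 5, so 96 days after a Wednesday is Wednesday + 5 = Monday.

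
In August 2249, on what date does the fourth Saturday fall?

August 1, 2249 is a Wednesday.
The first Saturday is therefore August 4 (3 days later).
The fourth Saturday is 4 + 3×7 = August 25.

August 25, 2249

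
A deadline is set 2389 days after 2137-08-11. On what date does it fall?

February 25, 2144

+365 (one year) → Aug 11, 2138 (2024 left).
+365 (one year) → Aug 11, 2139 (1659 left).
+366 (one year; includes Feb 29, 2140) → Aug 11, 2140 (1293 left).
+365 (one year) → Aug 11, 2141 (928 left).
+365 (one year) → Aug 11, 2142 (563 left).
+365 (one year) → Aug 11, 2143 (198 left).
Aug has 31 days: +21 → Sep 1, 2143 (177 left).
Sep has 30 days: +30 → Oct 1, 2143 (147 left).
Oct has 31 days: +31 → Nov 1, 2143 (116 left).
Nov has 30 days: +30 → Dec 1, 2143 (86 left).
Dec has 31 days: +31 → Jan 1, 2144 (55 left).
Jan has 31 days: +31 → Feb 1, 2144 (24 left).
+24 → Feb 25, 2144.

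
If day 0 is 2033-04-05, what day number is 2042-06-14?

3357

Apr 5, 2033 → Apr 5, 2034: 365 days.
Apr 5, 2034 → Apr 5, 2035: 365 days.
Apr 5, 2035 → Apr 5, 2036: 366 days (Feb 29, 2036 is in that span).
Apr 5, 2036 → Apr 5, 2037: 365 days.
Apr 5, 2037 → Apr 5, 2038: 365 days.
Apr 5, 2038 → Apr 5, 2039: 365 days.
Apr 5, 2039 → Apr 5, 2040: 366 days (Feb 29, 2040 is in that span).
Apr 5, 2040 → Apr 5, 2041: 365 days.
Apr 5, 2041 → Apr 5, 2042: 365 days.
Apr 5, 2042 → May 5, 2042: 30 days (April has 30).
May 5, 2042 → Jun 5, 2042: 31 days (May has 31).
Jun 5, 2042 → Jun 14, 2042: 9 days.
Total: 3357 days.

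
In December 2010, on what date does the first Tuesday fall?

December 1, 2010 is a Wednesday.
The first Tuesday is therefore December 7 (6 days later).

December 7, 2010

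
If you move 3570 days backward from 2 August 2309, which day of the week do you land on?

Monday

Aug 2, 2309 is a Monday.
3570 mod 7 = 0, so 3570 days before a Monday is Monday − 0 = Monday.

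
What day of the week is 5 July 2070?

Saturday

Doomsday rule: the anchor day for the 2000s is Tuesday. For year 70: 70÷12 = 5 r 10, and 10÷4 = 2, so 5+10+2 = 17.
Tuesday + 17 ≡ Friday — that's 2070's doomsday.
In July the doomsday date is Jul 11.
Jul 5 is 6 days before Jul 11; 6 mod 7 = 6, so Friday − 6 = Saturday.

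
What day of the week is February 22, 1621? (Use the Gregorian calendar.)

Doomsday rule: the anchor day for the 1600s is Tuesday. For year 21: 21÷12 = 1 r 9, and 9÷4 = 2, so 1+9+2 = 12.
Tuesday + 12 ≡ Sunday — that's 1621's doomsday.
In February the doomsday date is Feb 28 (1621 is not a leap year).
Feb 22 is 6 days before Feb 28; 6 mod 7 = 6, so Sunday − 6 = Monday.

Monday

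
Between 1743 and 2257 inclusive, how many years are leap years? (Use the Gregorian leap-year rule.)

Multiples of 4 in [1743,2257]: 129.
Of those, multiples of 100: 5 (not leap unless ÷400).
Multiples of 400: 1.
Leap years = 129 − 5 + 1 = 125.

125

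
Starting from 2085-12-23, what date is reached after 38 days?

January 30, 2086

Dec has 31 days: +9 → Jan 1, 2086 (29 left).
+29 → Jan 30, 2086.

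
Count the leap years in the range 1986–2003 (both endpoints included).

4

Multiples of 4 in [1986,2003]: 4.
Of those, multiples of 100: 1 (not leap unless ÷400).
Multiples of 400: 1.
Leap years = 4 − 1 + 1 = 4.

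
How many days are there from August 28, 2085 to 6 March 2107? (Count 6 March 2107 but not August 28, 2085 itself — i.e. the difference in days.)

Aug 28, 2085 → Aug 28, 2086: 365 days.
Aug 28, 2086 → Aug 28, 2087: 365 days.
Aug 28, 2087 → Aug 28, 2088: 366 days (Feb 29, 2088 is in that span).
Aug 28, 2088 → Aug 28, 2089: 365 days.
Aug 28, 2089 → Aug 28, 2090: 365 days.
Aug 28, 2090 → Aug 28, 2091: 365 days.
Aug 28, 2091 → Aug 28, 2092: 366 days (Feb 29, 2092 is in that span).
Aug 28, 2092 → Aug 28, 2093: 365 days.
Aug 28, 2093 → Aug 28, 2094: 365 days.
Aug 28, 2094 → Aug 28, 2095: 365 days.
Aug 28, 2095 → Aug 28, 2096: 366 days (Feb 29, 2096 is in that span).
Aug 28, 2096 → Aug 28, 2097: 365 days.
Aug 28, 2097 → Aug 28, 2098: 365 days.
Aug 28, 2098 → Aug 28, 2099: 365 days.
Aug 28, 2099 → Aug 28, 2100: 365 days.
Aug 28, 2100 → Aug 28, 2101: 365 days.
Aug 28, 2101 → Aug 28, 2102: 365 days.
Aug 28, 2102 → Aug 28, 2103: 365 days.
Aug 28, 2103 → Aug 28, 2104: 366 days (Feb 29, 2104 is in that span).
Aug 28, 2104 → Aug 28, 2105: 365 days.
Aug 28, 2105 → Aug 28, 2106: 365 days.
Aug 28, 2106 → Sep 28, 2106: 31 days (August has 31).
Sep 28, 2106 → Oct 28, 2106: 30 days (September has 30).
Oct 28, 2106 → Nov 28, 2106: 31 days (October has 31).
Nov 28, 2106 → Dec 28, 2106: 30 days (November has 30).
Dec 28, 2106 → Jan 28, 2107: 31 days (December has 31).
Jan 28, 2107 → Feb 28, 2107: 31 days (January has 31).
Feb 28, 2107 → Mar 6, 2107: 6 days.
Total: 7859 days.

7859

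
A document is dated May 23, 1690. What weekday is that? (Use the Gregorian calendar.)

Doomsday rule: the anchor day for the 1600s is Tuesday. For year 90: 90÷12 = 7 r 6, and 6÷4 = 1, so 7+6+1 = 14.
Tuesday + 14 ≡ Tuesday — that's 1690's doomsday.
In May the doomsday date is May 9.
May 23 is 14 days after May 9; 14 mod 7 = 0, so Tuesday + 0 = Tuesday.

Tuesday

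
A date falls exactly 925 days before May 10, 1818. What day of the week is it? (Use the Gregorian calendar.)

First find the weekday of May 10, 1818. Doomsday rule: the anchor day for the 1800s is Friday. For year 18: 18÷12 = 1 r 6, and 6÷4 = 1, so 1+6+1 = 8.
Friday + 8 ≡ Saturday — that's 1818's doomsday.
In May the doomsday date is May 9.
May 10 is 1 day after May 9; 1 mod 7 = 1, so Saturday + 1 = Sunday.
925 mod 7 = 1, so 925 days before a Sunday is Sunday − 1 = Saturday.

Saturday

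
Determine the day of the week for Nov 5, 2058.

January 1, 2058 is a Tuesday.
Jan 1, 2058 → Feb 1, 2058: 31 days (January has 31).
Feb 1, 2058 → Mar 1, 2058: 28 days (February has 28).
Mar 1, 2058 → Apr 1, 2058: 31 days (March has 31).
Apr 1, 2058 → May 1, 2058: 30 days (April has 30).
May 1, 2058 → Jun 1, 2058: 31 days (May has 31).
Jun 1, 2058 → Jul 1, 2058: 30 days (June has 30).
Jul 1, 2058 → Aug 1, 2058: 31 days (July has 31).
Aug 1, 2058 → Sep 1, 2058: 31 days (August has 31).
Sep 1, 2058 → Oct 1, 2058: 30 days (September has 30).
Oct 1, 2058 → Nov 1, 2058: 31 days (October has 31).
Nov 1, 2058 → Nov 5, 2058: 4 days.
Total: 308 days.
308 mod 7 = 0, so Tuesday + 0 = Tuesday.

Tuesday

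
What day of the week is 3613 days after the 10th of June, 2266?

Jun 10, 2266 is a Sunday.
3613 mod 7 = 1, so 3613 days after a Sunday is Sunday + 1 = Monday.

Monday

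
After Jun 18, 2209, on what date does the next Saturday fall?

June 24, 2209

Jun 18, 2209 is a Sunday.
From Sunday to the next Saturday is 6 days.
Jun 18, 2209 + 6 = Jun 24, 2209.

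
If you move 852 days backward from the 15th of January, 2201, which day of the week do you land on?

Jan 15, 2201 is a Thursday.
852 mod 7 = 5, so 852 days before a Thursday is Thursday − 5 = Saturday.

Saturday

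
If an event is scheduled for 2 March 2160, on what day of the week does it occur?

Doomsday rule: the anchor day for the 2100s is Sunday. For year 60: 60÷12 = 5 r 0, and 0÷4 = 0, so 5+0+0 = 5.
Sunday + 5 ≡ Friday — that's 2160's doomsday.
In March the doomsday date is Mar 14.
Mar 2 is 12 days before Mar 14; 12 mod 7 = 5, so Friday − 5 = Sunday.

Sunday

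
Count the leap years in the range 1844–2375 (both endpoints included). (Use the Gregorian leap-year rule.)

129

Multiples of 4 in [1844,2375]: 133.
Of those, multiples of 100: 5 (not leap unless ÷400).
Multiples of 400: 1.
Leap years = 133 − 5 + 1 = 129.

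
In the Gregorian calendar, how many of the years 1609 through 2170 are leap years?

136

Multiples of 4 in [1609,2170]: 140.
Of those, multiples of 100: 5 (not leap unless ÷400).
Multiples of 400: 1.
Leap years = 140 − 5 + 1 = 136.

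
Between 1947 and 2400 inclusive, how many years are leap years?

111

Multiples of 4 in [1947,2400]: 114.
Of those, multiples of 100: 5 (not leap unless ÷400).
Multiples of 400: 2.
Leap years = 114 − 5 + 2 = 111.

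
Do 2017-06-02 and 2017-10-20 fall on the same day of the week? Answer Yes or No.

Yes

From Jun 2, 2017 to Oct 20, 2017 is 140 days.
140 mod 7 = 0, so they are the same weekday.
(Jun 2, 2017 is a Friday; Oct 20, 2017 is a Friday.)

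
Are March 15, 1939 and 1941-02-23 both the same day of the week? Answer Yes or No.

No

From Mar 15, 1939 to Feb 23, 1941 is 711 days.
711 mod 7 = 4, so they are different weekdays.
(Mar 15, 1939 is a Wednesday; Feb 23, 1941 is a Sunday.)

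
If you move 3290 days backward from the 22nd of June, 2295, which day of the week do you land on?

Jun 22, 2295 is a Saturday.
3290 mod 7 = 0, so 3290 days before a Saturday is Saturday − 0 = Saturday.

Saturday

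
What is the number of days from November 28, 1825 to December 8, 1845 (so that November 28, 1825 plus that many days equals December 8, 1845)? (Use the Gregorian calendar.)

Nov 28, 1825 → Nov 28, 1826: 365 days.
Nov 28, 1826 → Nov 28, 1827: 365 days.
Nov 28, 1827 → Nov 28, 1828: 366 days (Feb 29, 1828 is in that span).
Nov 28, 1828 → Nov 28, 1829: 365 days.
Nov 28, 1829 → Nov 28, 1830: 365 days.
Nov 28, 1830 → Nov 28, 1831: 365 days.
Nov 28, 1831 → Nov 28, 1832: 366 days (Feb 29, 1832 is in that span).
Nov 28, 1832 → Nov 28, 1833: 365 days.
Nov 28, 1833 → Nov 28, 1834: 365 days.
Nov 28, 1834 → Nov 28, 1835: 365 days.
Nov 28, 1835 → Nov 28, 1836: 366 days (Feb 29, 1836 is in that span).
Nov 28, 1836 → Nov 28, 1837: 365 days.
Nov 28, 1837 → Nov 28, 1838: 365 days.
Nov 28, 1838 → Nov 28, 1839: 365 days.
Nov 28, 1839 → Nov 28, 1840: 366 days (Feb 29, 1840 is in that span).
Nov 28, 1840 → Nov 28, 1841: 365 days.
Nov 28, 1841 → Nov 28, 1842: 365 days.
Nov 28, 1842 → Nov 28, 1843: 365 days.
Nov 28, 1843 → Nov 28, 1844: 366 days (Feb 29, 1844 is in that span).
Nov 28, 1844 → Dec 28, 1844: 30 days (November has 30).
Dec 28, 1844 → Jan 28, 1845: 31 days (December has 31).
Jan 28, 1845 → Feb 28, 1845: 31 days (January has 31).
Feb 28, 1845 → Mar 28, 1845: 28 days (February has 28).
Mar 28, 1845 → Apr 28, 1845: 31 days (March has 31).
Apr 28, 1845 → May 28, 1845: 30 days (April has 30).
May 28, 1845 → Jun 28, 1845: 31 days (May has 31).
Jun 28, 1845 → Jul 28, 1845: 30 days (June has 30).
Jul 28, 1845 → Aug 28, 1845: 31 days (July has 31).
Aug 28, 1845 → Sep 28, 1845: 31 days (August has 31).
Sep 28, 1845 → Oct 28, 1845: 30 days (September has 30).
Oct 28, 1845 → Nov 28, 1845: 31 days (October has 31).
Nov 28, 1845 → Dec 8, 1845: 10 days.
Total: 7315 days.

7315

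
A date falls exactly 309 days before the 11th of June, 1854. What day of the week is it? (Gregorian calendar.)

Jun 11, 1854 is a Sunday.
309 mod 7 = 1, so 309 days before a Sunday is Sunday − 1 = Saturday.

Saturday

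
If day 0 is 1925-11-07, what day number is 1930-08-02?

1729

Nov 7, 1925 → Nov 7, 1926: 365 days.
Nov 7, 1926 → Nov 7, 1927: 365 days.
Nov 7, 1927 → Nov 7, 1928: 366 days (Feb 29, 1928 is in that span).
Nov 7, 1928 → Nov 7, 1929: 365 days.
Nov 7, 1929 → Dec 7, 1929: 30 days (November has 30).
Dec 7, 1929 → Jan 7, 1930: 31 days (December has 31).
Jan 7, 1930 → Feb 7, 1930: 31 days (January has 31).
Feb 7, 1930 → Mar 7, 1930: 28 days (February has 28).
Mar 7, 1930 → Apr 7, 1930: 31 days (March has 31).
Apr 7, 1930 → May 7, 1930: 30 days (April has 30).
May 7, 1930 → Jun 7, 1930: 31 days (May has 31).
Jun 7, 1930 → Jul 7, 1930: 30 days (June has 30).
Jul 7, 1930 → Aug 2, 1930: 26 days.
Total: 1729 days.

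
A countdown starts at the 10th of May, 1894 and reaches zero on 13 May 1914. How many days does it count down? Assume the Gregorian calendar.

7307

May 10, 1894 → May 10, 1895: 365 days.
May 10, 1895 → May 10, 1896: 366 days (Feb 29, 1896 is in that span).
May 10, 1896 → May 10, 1897: 365 days.
May 10, 1897 → May 10, 1898: 365 days.
May 10, 1898 → May 10, 1899: 365 days.
May 10, 1899 → May 10, 1900: 365 days.
May 10, 1900 → May 10, 1901: 365 days.
May 10, 1901 → May 10, 1902: 365 days.
May 10, 1902 → May 10, 1903: 365 days.
May 10, 1903 → May 10, 1904: 366 days (Feb 29, 1904 is in that span).
May 10, 1904 → May 10, 1905: 365 days.
May 10, 1905 → May 10, 1906: 365 days.
May 10, 1906 → May 10, 1907: 365 days.
May 10, 1907 → May 10, 1908: 366 days (Feb 29, 1908 is in that span).
May 10, 1908 → May 10, 1909: 365 days.
May 10, 1909 → May 10, 1910: 365 days.
May 10, 1910 → May 10, 1911: 365 days.
May 10, 1911 → May 10, 1912: 366 days (Feb 29, 1912 is in that span).
May 10, 1912 → May 10, 1913: 365 days.
May 10, 1913 → Jun 10, 1913: 31 days (May has 31).
Jun 10, 1913 → Jul 10, 1913: 30 days (June has 30).
Jul 10, 1913 → Aug 10, 1913: 31 days (July has 31).
Aug 10, 1913 → Sep 10, 1913: 31 days (August has 31).
Sep 10, 1913 → Oct 10, 1913: 30 days (September has 30).
Oct 10, 1913 → Nov 10, 1913: 31 days (October has 31).
Nov 10, 1913 → Dec 10, 1913: 30 days (November has 30).
Dec 10, 1913 → Jan 10, 1914: 31 days (December has 31).
Jan 10, 1914 → Feb 10, 1914: 31 days (January has 31).
Feb 10, 1914 → Mar 10, 1914: 28 days (February has 28).
Mar 10, 1914 → Apr 10, 1914: 31 days (March has 31).
Apr 10, 1914 → May 10, 1914: 30 days (April has 30).
May 10, 1914 → May 13, 1914: 3 days.
Total: 7307 days.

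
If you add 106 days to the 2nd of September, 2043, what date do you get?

December 17, 2043

Sep has 30 days: +29 → Oct 1, 2043 (77 left).
Oct has 31 days: +31 → Nov 1, 2043 (46 left).
Nov has 30 days: +30 → Dec 1, 2043 (16 left).
+16 → Dec 17, 2043.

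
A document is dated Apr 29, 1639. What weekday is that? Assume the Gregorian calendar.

Friday

Doomsday rule: the anchor day for the 1600s is Tuesday. For year 39: 39÷12 = 3 r 3, and 3÷4 = 0, so 3+3+0 = 6.
Tuesday + 6 ≡ Monday — that's 1639's doomsday.
In April the doomsday date is Apr 4.
Apr 29 is 25 days after Apr 4; 25 mod 7 = 4, so Monday + 4 = Friday.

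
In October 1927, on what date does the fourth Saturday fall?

October 1, 1927 is a Saturday.
The first Saturday is therefore October 1 (same day).
The fourth Saturday is 1 + 3×7 = October 22.

October 22, 1927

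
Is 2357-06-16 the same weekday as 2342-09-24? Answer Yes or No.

From Sep 24, 2342 to Jun 16, 2357 is 5379 days.
5379 mod 7 = 3, so they are different weekdays.
(Sep 24, 2342 is a Thursday; Jun 16, 2357 is a Sunday.)

No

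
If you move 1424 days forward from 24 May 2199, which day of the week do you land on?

First find the weekday of May 24, 2199. Doomsday rule: the anchor day for the 2100s is Sunday. For year 99: 99÷12 = 8 r 3, and 3÷4 = 0, so 8+3+0 = 11.
Sunday + 11 ≡ Thursday — that's 2199's doomsday.
In May the doomsday date is May 9.
May 24 is 15 days after May 9; 15 mod 7 = 1, so Thursday + 1 = Friday.
1424 mod 7 = 3, so 1424 days after a Friday is Friday + 3 = Monday.

Monday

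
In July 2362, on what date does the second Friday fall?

July 1, 2362 is a Sunday.
The first Friday is therefore July 6 (5 days later).
The second Friday is 6 + 1×7 = July 13.

July 13, 2362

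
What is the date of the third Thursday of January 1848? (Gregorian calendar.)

January 1, 1848 is a Saturday.
The first Thursday is therefore January 6 (5 days later).
The third Thursday is 6 + 2×7 = January 20.

January 20, 1848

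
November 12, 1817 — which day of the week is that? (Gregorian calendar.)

January 1, 1817 is a Wednesday.
Jan 1, 1817 → Feb 1, 1817: 31 days (January has 31).
Feb 1, 1817 → Mar 1, 1817: 28 days (February has 28).
Mar 1, 1817 → Apr 1, 1817: 31 days (March has 31).
Apr 1, 1817 → May 1, 1817: 30 days (April has 30).
May 1, 1817 → Jun 1, 1817: 31 days (May has 31).
Jun 1, 1817 → Jul 1, 1817: 30 days (June has 30).
Jul 1, 1817 → Aug 1, 1817: 31 days (July has 31).
Aug 1, 1817 → Sep 1, 1817: 31 days (August has 31).
Sep 1, 1817 → Oct 1, 1817: 30 days (September has 30).
Oct 1, 1817 → Nov 1, 1817: 31 days (October has 31).
Nov 1, 1817 → Nov 12, 1817: 11 days.
Total: 315 days.
315 mod 7 = 0, so Wednesday + 0 = Wednesday.

Wednesday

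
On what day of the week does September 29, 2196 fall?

Thursday

Doomsday rule: the anchor day for the 2100s is Sunday. For year 96: 96÷12 = 8 r 0, and 0÷4 = 0, so 8+0+0 = 8.
Sunday + 8 ≡ Monday — that's 2196's doomsday.
In September the doomsday date is Sep 5.
Sep 29 is 24 days after Sep 5; 24 mod 7 = 3, so Monday + 3 = Thursday.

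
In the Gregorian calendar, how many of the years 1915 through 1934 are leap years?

Multiples of 4 in [1915,1934]: 5.
Of those, multiples of 100: 0 (not leap unless ÷400).
Multiples of 400: 0.
Leap years = 5 − 0 + 0 = 5.

5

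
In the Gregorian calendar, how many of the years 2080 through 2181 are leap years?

Multiples of 4 in [2080,2181]: 26.
Of those, multiples of 100: 1 (not leap unless ÷400).
Multiples of 400: 0.
Leap years = 26 − 1 + 0 = 25.

25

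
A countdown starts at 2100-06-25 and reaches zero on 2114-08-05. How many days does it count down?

5154

Jun 25, 2100 → Jun 25, 2101: 365 days.
Jun 25, 2101 → Jun 25, 2102: 365 days.
Jun 25, 2102 → Jun 25, 2103: 365 days.
Jun 25, 2103 → Jun 25, 2104: 366 days (Feb 29, 2104 is in that span).
Jun 25, 2104 → Jun 25, 2105: 365 days.
Jun 25, 2105 → Jun 25, 2106: 365 days.
Jun 25, 2106 → Jun 25, 2107: 365 days.
Jun 25, 2107 → Jun 25, 2108: 366 days (Feb 29, 2108 is in that span).
Jun 25, 2108 → Jun 25, 2109: 365 days.
Jun 25, 2109 → Jun 25, 2110: 365 days.
Jun 25, 2110 → Jun 25, 2111: 365 days.
Jun 25, 2111 → Jun 25, 2112: 366 days (Feb 29, 2112 is in that span).
Jun 25, 2112 → Jun 25, 2113: 365 days.
Jun 25, 2113 → Jun 25, 2114: 365 days.
Jun 25, 2114 → Jul 25, 2114: 30 days (June has 30).
Jul 25, 2114 → Aug 5, 2114: 11 days.
Total: 5154 days.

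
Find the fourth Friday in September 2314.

September 25, 2314

September 1, 2314 is a Tuesday.
The first Friday is therefore September 4 (3 days later).
The fourth Friday is 4 + 3×7 = September 25.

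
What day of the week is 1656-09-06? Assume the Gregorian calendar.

Wednesday

Doomsday rule: the anchor day for the 1600s is Tuesday. For year 56: 56÷12 = 4 r 8, and 8÷4 = 2, so 4+8+2 = 14.
Tuesday + 14 ≡ Tuesday — that's 1656's doomsday.
In September the doomsday date is Sep 5.
Sep 6 is 1 day after Sep 5; 1 mod 7 = 1, so Tuesday + 1 = Wednesday.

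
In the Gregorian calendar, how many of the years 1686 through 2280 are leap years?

144

Multiples of 4 in [1686,2280]: 149.
Of those, multiples of 100: 6 (not leap unless ÷400).
Multiples of 400: 1.
Leap years = 149 − 6 + 1 = 144.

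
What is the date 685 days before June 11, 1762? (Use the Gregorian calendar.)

−365 (one year) → Jun 11, 1761 (320 left).
−11 → May 31, 1761 (end of May, 31 days; 309 left).
−31 → Apr 30, 1761 (end of Apr, 30 days; 278 left).
−30 → Mar 31, 1761 (end of Mar, 31 days; 248 left).
−31 → Feb 28, 1761 (end of Feb, 28 days; 217 left).
−28 → Jan 31, 1761 (end of Jan, 31 days; 189 left).
−31 → Dec 31, 1760 (end of Dec, 31 days; 158 left).
−31 → Nov 30, 1760 (end of Nov, 30 days; 127 left).
−30 → Oct 31, 1760 (end of Oct, 31 days; 97 left).
−31 → Sep 30, 1760 (end of Sep, 30 days; 66 left).
−30 → Aug 31, 1760 (end of Aug, 31 days; 36 left).
−31 → Jul 31, 1760 (end of Jul, 31 days; 5 left).
−5 → Jul 26, 1760.

July 26, 1760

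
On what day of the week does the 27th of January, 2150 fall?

Doomsday rule: the anchor day for the 2100s is Sunday. For year 50: 50÷12 = 4 r 2, and 2÷4 = 0, so 4+2+0 = 6.
Sunday + 6 ≡ Saturday — that's 2150's doomsday.
In January the doomsday date is Jan 3 (2150 is not a leap year).
Jan 27 is 24 days after Jan 3; 24 mod 7 = 3, so Saturday + 3 = Tuesday.

Tuesday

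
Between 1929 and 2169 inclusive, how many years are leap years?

Multiples of 4 in [1929,2169]: 60.
Of those, multiples of 100: 2 (not leap unless ÷400).
Multiples of 400: 1.
Leap years = 60 − 2 + 1 = 59.

59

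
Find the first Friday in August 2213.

August 1, 2213 is a Sunday.
The first Friday is therefore August 6 (5 days later).

August 6, 2213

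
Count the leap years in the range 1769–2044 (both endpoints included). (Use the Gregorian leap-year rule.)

Multiples of 4 in [1769,2044]: 69.
Of those, multiples of 100: 3 (not leap unless ÷400).
Multiples of 400: 1.
Leap years = 69 − 3 + 1 = 67.

67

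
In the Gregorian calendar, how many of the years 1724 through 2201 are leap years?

116

Multiples of 4 in [1724,2201]: 120.
Of those, multiples of 100: 5 (not leap unless ÷400).
Multiples of 400: 1.
Leap years = 120 − 5 + 1 = 116.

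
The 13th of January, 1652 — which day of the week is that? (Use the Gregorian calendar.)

Saturday

Doomsday rule: the anchor day for the 1600s is Tuesday. For year 52: 52÷12 = 4 r 4, and 4÷4 = 1, so 4+4+1 = 9.
Tuesday + 9 ≡ Thursday — that's 1652's doomsday.
In January the doomsday date is Jan 4 (1652 is a leap year (divisible by 4)).
Jan 13 is 9 days after Jan 4; 9 mod 7 = 2, so Thursday + 2 = Saturday.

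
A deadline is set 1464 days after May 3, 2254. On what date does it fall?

May 6, 2258

+365 (one year) → May 3, 2255 (1099 left).
+366 (one year; includes Feb 29, 2256) → May 3, 2256 (733 left).
+365 (one year) → May 3, 2257 (368 left).
May has 31 days: +29 → Jun 1, 2257 (339 left).
Jun has 30 days: +30 → Jul 1, 2257 (309 left).
Jul has 31 days: +31 → Aug 1, 2257 (278 left).
Aug has 31 days: +31 → Sep 1, 2257 (247 left).
Sep has 30 days: +30 → Oct 1, 2257 (217 left).
Oct has 31 days: +31 → Nov 1, 2257 (186 left).
Nov has 30 days: +30 → Dec 1, 2257 (156 left).
Dec has 31 days: +31 → Jan 1, 2258 (125 left).
Jan has 31 days: +31 → Feb 1, 2258 (94 left).
Feb has 28 days: +28 → Mar 1, 2258 (66 left).
Mar has 31 days: +31 → Apr 1, 2258 (35 left).
Apr has 30 days: +30 → May 1, 2258 (5 left).
+5 → May 6, 2258.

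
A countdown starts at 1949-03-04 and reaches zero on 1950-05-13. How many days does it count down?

435

Mar 4, 1949 → Mar 4, 1950: 365 days.
Mar 4, 1950 → Apr 4, 1950: 31 days (March has 31).
Apr 4, 1950 → May 4, 1950: 30 days (April has 30).
May 4, 1950 → May 13, 1950: 9 days.
Total: 435 days.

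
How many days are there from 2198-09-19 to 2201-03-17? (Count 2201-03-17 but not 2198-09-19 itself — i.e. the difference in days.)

909

Sep 19, 2198 → Sep 19, 2199: 365 days.
Sep 19, 2199 → Sep 19, 2200: 365 days.
Sep 19, 2200 → Oct 19, 2200: 30 days (September has 30).
Oct 19, 2200 → Nov 19, 2200: 31 days (October has 31).
Nov 19, 2200 → Dec 19, 2200: 30 days (November has 30).
Dec 19, 2200 → Jan 19, 2201: 31 days (December has 31).
Jan 19, 2201 → Feb 19, 2201: 31 days (January has 31).
Feb 19, 2201 → Mar 17, 2201: 26 days.
Total: 909 days.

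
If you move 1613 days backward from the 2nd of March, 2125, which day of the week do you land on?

Mar 2, 2125 is a Friday.
1613 mod 7 = 3, so 1613 days before a Friday is Friday − 3 = Tuesday.

Tuesday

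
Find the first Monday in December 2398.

December 7, 2398

December 1, 2398 is a Tuesday.
The first Monday is therefore December 7 (6 days later).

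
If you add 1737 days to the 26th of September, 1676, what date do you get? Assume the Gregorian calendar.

+365 (one year) → Sep 26, 1677 (1372 left).
+365 (one year) → Sep 26, 1678 (1007 left).
+365 (one year) → Sep 26, 1679 (642 left).
+366 (one year; includes Feb 29, 1680) → Sep 26, 1680 (276 left).
Sep has 30 days: +5 → Oct 1, 1680 (271 left).
Oct has 31 days: +31 → Nov 1, 1680 (240 left).
Nov has 30 days: +30 → Dec 1, 1680 (210 left).
Dec has 31 days: +31 → Jan 1, 1681 (179 left).
Jan has 31 days: +31 → Feb 1, 1681 (148 left).
Feb has 28 days: +28 → Mar 1, 1681 (120 left).
Mar has 31 days: +31 → Apr 1, 1681 (89 left).
Apr has 30 days: +30 → May 1, 1681 (59 left).
May has 31 days: +31 → Jun 1, 1681 (28 left).
+28 → Jun 29, 1681.

June 29, 1681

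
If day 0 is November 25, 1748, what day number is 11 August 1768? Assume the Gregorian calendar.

Nov 25, 1748 → Nov 25, 1749: 365 days.
Nov 25, 1749 → Nov 25, 1750: 365 days.
Nov 25, 1750 → Nov 25, 1751: 365 days.
Nov 25, 1751 → Nov 25, 1752: 366 days (Feb 29, 1752 is in that span).
Nov 25, 1752 → Nov 25, 1753: 365 days.
Nov 25, 1753 → Nov 25, 1754: 365 days.
Nov 25, 1754 → Nov 25, 1755: 365 days.
Nov 25, 1755 → Nov 25, 1756: 366 days (Feb 29, 1756 is in that span).
Nov 25, 1756 → Nov 25, 1757: 365 days.
Nov 25, 1757 → Nov 25, 1758: 365 days.
Nov 25, 1758 → Nov 25, 1759: 365 days.
Nov 25, 1759 → Nov 25, 1760: 366 days (Feb 29, 1760 is in that span).
Nov 25, 1760 → Nov 25, 1761: 365 days.
Nov 25, 1761 → Nov 25, 1762: 365 days.
Nov 25, 1762 → Nov 25, 1763: 365 days.
Nov 25, 1763 → Nov 25, 1764: 366 days (Feb 29, 1764 is in that span).
Nov 25, 1764 → Nov 25, 1765: 365 days.
Nov 25, 1765 → Nov 25, 1766: 365 days.
Nov 25, 1766 → Nov 25, 1767: 365 days.
Nov 25, 1767 → Dec 25, 1767: 30 days (November has 30).
Dec 25, 1767 → Jan 25, 1768: 31 days (December has 31).
Jan 25, 1768 → Feb 25, 1768: 31 days (January has 31).
Feb 25, 1768 → Mar 25, 1768: 29 days (February has 29).
Mar 25, 1768 → Apr 25, 1768: 31 days (March has 31).
Apr 25, 1768 → May 25, 1768: 30 days (April has 30).
May 25, 1768 → Jun 25, 1768: 31 days (May has 31).
Jun 25, 1768 → Jul 25, 1768: 30 days (June has 30).
Jul 25, 1768 → Aug 11, 1768: 17 days.
Total: 7199 days.

7199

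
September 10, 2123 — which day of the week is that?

Friday

January 1, 2123 is a Friday.
Jan 1, 2123 → Feb 1, 2123: 31 days (January has 31).
Feb 1, 2123 → Mar 1, 2123: 28 days (February has 28).
Mar 1, 2123 → Apr 1, 2123: 31 days (March has 31).
Apr 1, 2123 → May 1, 2123: 30 days (April has 30).
May 1, 2123 → Jun 1, 2123: 31 days (May has 31).
Jun 1, 2123 → Jul 1, 2123: 30 days (June has 30).
Jul 1, 2123 → Aug 1, 2123: 31 days (July has 31).
Aug 1, 2123 → Sep 1, 2123: 31 days (August has 31).
Sep 1, 2123 → Sep 10, 2123: 9 days.
Total: 252 days.
252 mod 7 = 0, so Friday + 0 = Friday.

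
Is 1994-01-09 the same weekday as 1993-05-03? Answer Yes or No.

No

From May 3, 1993 to Jan 9, 1994 is 251 days.
251 mod 7 = 6, so they are different weekdays.
(May 3, 1993 is a Monday; Jan 9, 1994 is a Sunday.)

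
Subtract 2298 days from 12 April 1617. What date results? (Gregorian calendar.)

December 27, 1610

−365 (one year) → Apr 12, 1616 (1933 left).
−366 (one year; includes Feb 29, 1616) → Apr 12, 1615 (1567 left).
−365 (one year) → Apr 12, 1614 (1202 left).
−365 (one year) → Apr 12, 1613 (837 left).
−365 (one year) → Apr 12, 1612 (472 left).
−366 (one year; includes Feb 29, 1612) → Apr 12, 1611 (106 left).
−12 → Mar 31, 1611 (end of Mar, 31 days; 94 left).
−31 → Feb 28, 1611 (end of Feb, 28 days; 63 left).
−28 → Jan 31, 1611 (end of Jan, 31 days; 35 left).
−31 → Dec 31, 1610 (end of Dec, 31 days; 4 left).
−4 → Dec 27, 1610.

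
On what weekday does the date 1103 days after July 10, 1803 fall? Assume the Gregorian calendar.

Thursday

First find the weekday of Jul 10, 1803. Doomsday rule: the anchor day for the 1800s is Friday. For year 03: 3÷12 = 0 r 3, and 3÷4 = 0, so 0+3+0 = 3.
Friday + 3 ≡ Monday — that's 1803's doomsday.
In July the doomsday date is Jul 11.
Jul 10 is 1 day before Jul 11; 1 mod 7 = 1, so Monday − 1 = Sunday.
1103 mod 7 = 4, so 1103 days after a Sunday is Sunday + 4 = Thursday.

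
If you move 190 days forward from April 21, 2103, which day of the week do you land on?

First find the weekday of Apr 21, 2103. Doomsday rule: the anchor day for the 2100s is Sunday. For year 03: 3÷12 = 0 r 3, and 3÷4 = 0, so 0+3+0 = 3.
Sunday + 3 ≡ Wednesday — that's 2103's doomsday.
In April the doomsday date is Apr 4.
Apr 21 is 17 days after Apr 4; 17 mod 7 = 3, so Wednesday + 3 = Saturday.
190 mod 7 = 1, so 190 days after a Saturday is Saturday + 1 = Sunday.

Sunday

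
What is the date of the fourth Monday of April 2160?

April 28, 2160

April 1, 2160 is a Tuesday.
The first Monday is therefore April 7 (6 days later).
The fourth Monday is 7 + 3×7 = April 28.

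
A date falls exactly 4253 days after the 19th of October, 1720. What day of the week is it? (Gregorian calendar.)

Wednesday

First find the weekday of Oct 19, 1720. Doomsday rule: the anchor day for the 1700s is Sunday. For year 20: 20÷12 = 1 r 8, and 8÷4 = 2, so 1+8+2 = 11.
Sunday + 11 ≡ Thursday — that's 1720's doomsday.
In October the doomsday date is Oct 10.
Oct 19 is 9 days after Oct 10; 9 mod 7 = 2, so Thursday + 2 = Saturday.
4253 mod 7 = 4, so 4253 days after a Saturday is Saturday + 4 = Wednesday.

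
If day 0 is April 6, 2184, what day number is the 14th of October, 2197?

Apr 6, 2184 → Apr 6, 2185: 365 days.
Apr 6, 2185 → Apr 6, 2186: 365 days.
Apr 6, 2186 → Apr 6, 2187: 365 days.
Apr 6, 2187 → Apr 6, 2188: 366 days (Feb 29, 2188 is in that span).
Apr 6, 2188 → Apr 6, 2189: 365 days.
Apr 6, 2189 → Apr 6, 2190: 365 days.
Apr 6, 2190 → Apr 6, 2191: 365 days.
Apr 6, 2191 → Apr 6, 2192: 366 days (Feb 29, 2192 is in that span).
Apr 6, 2192 → Apr 6, 2193: 365 days.
Apr 6, 2193 → Apr 6, 2194: 365 days.
Apr 6, 2194 → Apr 6, 2195: 365 days.
Apr 6, 2195 → Apr 6, 2196: 366 days (Feb 29, 2196 is in that span).
Apr 6, 2196 → Apr 6, 2197: 365 days.
Apr 6, 2197 → May 6, 2197: 30 days (April has 30).
May 6, 2197 → Jun 6, 2197: 31 days (May has 31).
Jun 6, 2197 → Jul 6, 2197: 30 days (June has 30).
Jul 6, 2197 → Aug 6, 2197: 31 days (July has 31).
Aug 6, 2197 → Sep 6, 2197: 31 days (August has 31).
Sep 6, 2197 → Oct 6, 2197: 30 days (September has 30).
Oct 6, 2197 → Oct 14, 2197: 8 days.
Total: 4939 days.

4939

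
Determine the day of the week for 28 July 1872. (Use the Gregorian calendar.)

Doomsday rule: the anchor day for the 1800s is Friday. For year 72: 72÷12 = 6 r 0, and 0÷4 = 0, so 6+0+0 = 6.
Friday + 6 ≡ Thursday — that's 1872's doomsday.
In July the doomsday date is Jul 11.
Jul 28 is 17 days after Jul 11; 17 mod 7 = 3, so Thursday + 3 = Sunday.

Sunday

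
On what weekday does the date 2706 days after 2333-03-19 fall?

Thursday

First find the weekday of Mar 19, 2333. Doomsday rule: the anchor day for the 2300s is Wednesday. For year 33: 33÷12 = 2 r 9, and 9÷4 = 2, so 2+9+2 = 13.
Wednesday + 13 ≡ Tuesday — that's 2333's doomsday.
In March the doomsday date is Mar 14.
Mar 19 is 5 days after Mar 14; 5 mod 7 = 5, so Tuesday + 5 = Sunday.
2706 mod 7 = 4, so 2706 days after a Sunday is Sunday + 4 = Thursday.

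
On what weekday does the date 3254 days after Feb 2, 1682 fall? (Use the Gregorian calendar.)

Sunday

Feb 2, 1682 is a Monday.
3254 mod 7 = 6, so 3254 days after a Monday is Monday + 6 = Sunday.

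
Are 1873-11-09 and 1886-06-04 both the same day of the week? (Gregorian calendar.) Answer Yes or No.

From Nov 9, 1873 to Jun 4, 1886 is 4590 days.
4590 mod 7 = 5, so they are different weekdays.
(Nov 9, 1873 is a Sunday; Jun 4, 1886 is a Friday.)

No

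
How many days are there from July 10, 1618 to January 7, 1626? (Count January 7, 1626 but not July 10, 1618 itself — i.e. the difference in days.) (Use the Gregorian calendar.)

Jul 10, 1618 → Jul 10, 1619: 365 days.
Jul 10, 1619 → Jul 10, 1620: 366 days (Feb 29, 1620 is in that span).
Jul 10, 1620 → Jul 10, 1621: 365 days.
Jul 10, 1621 → Jul 10, 1622: 365 days.
Jul 10, 1622 → Jul 10, 1623: 365 days.
Jul 10, 1623 → Jul 10, 1624: 366 days (Feb 29, 1624 is in that span).
Jul 10, 1624 → Jul 10, 1625: 365 days.
Jul 10, 1625 → Aug 10, 1625: 31 days (July has 31).
Aug 10, 1625 → Sep 10, 1625: 31 days (August has 31).
Sep 10, 1625 → Oct 10, 1625: 30 days (September has 30).
Oct 10, 1625 → Nov 10, 1625: 31 days (October has 31).
Nov 10, 1625 → Dec 10, 1625: 30 days (November has 30).
Dec 10, 1625 → Jan 7, 1626: 28 days.
Total: 2738 days.

2738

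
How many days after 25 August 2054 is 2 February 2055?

Aug 25, 2054 → Sep 25, 2054: 31 days (August has 31).
Sep 25, 2054 → Oct 25, 2054: 30 days (September has 30).
Oct 25, 2054 → Nov 25, 2054: 31 days (October has 31).
Nov 25, 2054 → Dec 25, 2054: 30 days (November has 30).
Dec 25, 2054 → Jan 25, 2055: 31 days (December has 31).
Jan 25, 2055 → Feb 2, 2055: 8 days.
Total: 161 days.

161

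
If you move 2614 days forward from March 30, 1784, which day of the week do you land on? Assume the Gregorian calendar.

First find the weekday of Mar 30, 1784. Doomsday rule: the anchor day for the 1700s is Sunday. For year 84: 84÷12 = 7 r 0, and 0÷4 = 0, so 7+0+0 = 7.
Sunday + 7 ≡ Sunday — that's 1784's doomsday.
In March the doomsday date is Mar 14.
Mar 30 is 16 days after Mar 14; 16 mod 7 = 2, so Sunday + 2 = Tuesday.
2614 mod 7 = 3, so 2614 days after a Tuesday is Tuesday + 3 = Friday.

Friday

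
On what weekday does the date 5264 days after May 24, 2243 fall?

May 24, 2243 is a Wednesday.
5264 mod 7 = 0, so 5264 days after a Wednesday is Wednesday + 0 = Wednesday.

Wednesday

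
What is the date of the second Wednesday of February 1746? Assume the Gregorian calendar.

February 9, 1746

February 1, 1746 is a Tuesday.
The first Wednesday is therefore February 2 (1 days later).
The second Wednesday is 2 + 1×7 = February 9.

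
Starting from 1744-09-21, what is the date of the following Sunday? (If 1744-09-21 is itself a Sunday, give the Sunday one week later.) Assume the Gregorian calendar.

Sep 21, 1744 is a Monday.
From Monday to the next Sunday is 6 days.
Sep 21, 1744 + 6 = Sep 27, 1744.

September 27, 1744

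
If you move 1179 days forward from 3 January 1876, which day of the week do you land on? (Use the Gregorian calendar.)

Thursday

Jan 3, 1876 is a Monday.
1179 mod 7 = 3, so 1179 days after a Monday is Monday + 3 = Thursday.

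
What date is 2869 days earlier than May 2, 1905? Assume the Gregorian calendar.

−365 (one year) → May 2, 1904 (2504 left).
−366 (one year; includes Feb 29, 1904) → May 2, 1903 (2138 left).
−365 (one year) → May 2, 1902 (1773 left).
−365 (one year) → May 2, 1901 (1408 left).
−365 (one year) → May 2, 1900 (1043 left).
−365 (one year) → May 2, 1899 (678 left).
−365 (one year) → May 2, 1898 (313 left).
−2 → Apr 30, 1898 (end of Apr, 30 days; 311 left).
−30 → Mar 31, 1898 (end of Mar, 31 days; 281 left).
−31 → Feb 28, 1898 (end of Feb, 28 days; 250 left).
−28 → Jan 31, 1898 (end of Jan, 31 days; 222 left).
−31 → Dec 31, 1897 (end of Dec, 31 days; 191 left).
−31 → Nov 30, 1897 (end of Nov, 30 days; 160 left).
−30 → Oct 31, 1897 (end of Oct, 31 days; 130 left).
−31 → Sep 30, 1897 (end of Sep, 30 days; 99 left).
−30 → Aug 31, 1897 (end of Aug, 31 days; 69 left).
−31 → Jul 31, 1897 (end of Jul, 31 days; 38 left).
−31 → Jun 30, 1897 (end of Jun, 30 days; 7 left).
−7 → Jun 23, 1897.

June 23, 1897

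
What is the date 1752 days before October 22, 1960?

January 5, 1956

−366 (one year; includes Feb 29, 1960) → Oct 22, 1959 (1386 left).
−365 (one year) → Oct 22, 1958 (1021 left).
−365 (one year) → Oct 22, 1957 (656 left).
−365 (one year) → Oct 22, 1956 (291 left).
−22 → Sep 30, 1956 (end of Sep, 30 days; 269 left).
−30 → Aug 31, 1956 (end of Aug, 31 days; 239 left).
−31 → Jul 31, 1956 (end of Jul, 31 days; 208 left).
−31 → Jun 30, 1956 (end of Jun, 30 days; 177 left).
−30 → May 31, 1956 (end of May, 31 days; 147 left).
−31 → Apr 30, 1956 (end of Apr, 30 days; 116 left).
−30 → Mar 31, 1956 (end of Mar, 31 days; 86 left).
−31 → Feb 29, 1956 (end of Feb, 29 days; 55 left).
−29 → Jan 31, 1956 (end of Jan, 31 days; 26 left).
−26 → Jan 5, 1956.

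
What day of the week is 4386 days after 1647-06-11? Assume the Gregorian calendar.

First find the weekday of Jun 11, 1647. Doomsday rule: the anchor day for the 1600s is Tuesday. For year 47: 47÷12 = 3 r 11, and 11÷4 = 2, so 3+11+2 = 16.
Tuesday + 16 ≡ Thursday — that's 1647's doomsday.
In June the doomsday date is Jun 6.
Jun 11 is 5 days after Jun 6; 5 mod 7 = 5, so Thursday + 5 = Tuesday.
4386 mod 7 = 4, so 4386 days after a Tuesday is Tuesday + 4 = Saturday.

Saturday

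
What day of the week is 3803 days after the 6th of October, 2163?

Saturday

Oct 6, 2163 is a Thursday.
3803 mod 7 = 2, so 3803 days after a Thursday is Thursday + 2 = Saturday.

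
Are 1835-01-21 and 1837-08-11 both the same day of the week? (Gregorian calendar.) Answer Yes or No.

No

From Jan 21, 1835 to Aug 11, 1837 is 933 days.
933 mod 7 = 2, so they are different weekdays.
(Jan 21, 1835 is a Wednesday; Aug 11, 1837 is a Friday.)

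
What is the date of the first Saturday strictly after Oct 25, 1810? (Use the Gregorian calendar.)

October 27, 1810

Oct 25, 1810 is a Thursday.
From Thursday to the next Saturday is 2 days.
Oct 25, 1810 + 2 = Oct 27, 1810.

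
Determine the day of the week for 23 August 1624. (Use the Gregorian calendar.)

Doomsday rule: the anchor day for the 1600s is Tuesday. For year 24: 24÷12 = 2 r 0, and 0÷4 = 0, so 2+0+0 = 2.
Tuesday + 2 ≡ Thursday — that's 1624's doomsday.
In August the doomsday date is Aug 8.
Aug 23 is 15 days after Aug 8; 15 mod 7 = 1, so Thursday + 1 = Friday.

Friday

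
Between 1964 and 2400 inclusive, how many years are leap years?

Multiples of 4 in [1964,2400]: 110.
Of those, multiples of 100: 5 (not leap unless ÷400).
Multiples of 400: 2.
Leap years = 110 − 5 + 2 = 107.

107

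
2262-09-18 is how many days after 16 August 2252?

3685

Aug 16, 2252 → Aug 16, 2253: 365 days.
Aug 16, 2253 → Aug 16, 2254: 365 days.
Aug 16, 2254 → Aug 16, 2255: 365 days.
Aug 16, 2255 → Aug 16, 2256: 366 days (Feb 29, 2256 is in that span).
Aug 16, 2256 → Aug 16, 2257: 365 days.
Aug 16, 2257 → Aug 16, 2258: 365 days.
Aug 16, 2258 → Aug 16, 2259: 365 days.
Aug 16, 2259 → Aug 16, 2260: 366 days (Feb 29, 2260 is in that span).
Aug 16, 2260 → Aug 16, 2261: 365 days.
Aug 16, 2261 → Sep 16, 2261: 31 days (August has 31).
Sep 16, 2261 → Oct 16, 2261: 30 days (September has 30).
Oct 16, 2261 → Nov 16, 2261: 31 days (October has 31).
Nov 16, 2261 → Dec 16, 2261: 30 days (November has 30).
Dec 16, 2261 → Jan 16, 2262: 31 days (December has 31).
Jan 16, 2262 → Feb 16, 2262: 31 days (January has 31).
Feb 16, 2262 → Mar 16, 2262: 28 days (February has 28).
Mar 16, 2262 → Apr 16, 2262: 31 days (March has 31).
Apr 16, 2262 → May 16, 2262: 30 days (April has 30).
May 16, 2262 → Jun 16, 2262: 31 days (May has 31).
Jun 16, 2262 → Jul 16, 2262: 30 days (June has 30).
Jul 16, 2262 → Aug 16, 2262: 31 days (July has 31).
Aug 16, 2262 → Sep 16, 2262: 31 days (August has 31).
Sep 16, 2262 → Sep 18, 2262: 2 days.
Total: 3685 days.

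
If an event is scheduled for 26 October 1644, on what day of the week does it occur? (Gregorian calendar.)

Doomsday rule: the anchor day for the 1600s is Tuesday. For year 44: 44÷12 = 3 r 8, and 8÷4 = 2, so 3+8+2 = 13.
Tuesday + 13 ≡ Monday — that's 1644's doomsday.
In October the doomsday date is Oct 10.
Oct 26 is 16 days after Oct 10; 16 mod 7 = 2, so Monday + 2 = Wednesday.

Wednesday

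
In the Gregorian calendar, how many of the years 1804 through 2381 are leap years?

Multiples of 4 in [1804,2381]: 145.
Of those, multiples of 100: 5 (not leap unless ÷400).
Multiples of 400: 1.
Leap years = 145 − 5 + 1 = 141.

141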